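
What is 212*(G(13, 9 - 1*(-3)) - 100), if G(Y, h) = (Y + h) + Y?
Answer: -13144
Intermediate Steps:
G(Y, h) = h + 2*Y
212*(G(13, 9 - 1*(-3)) - 100) = 212*(((9 - 1*(-3)) + 2*13) - 100) = 212*(((9 + 3) + 26) - 100) = 212*((12 + 26) - 100) = 212*(38 - 100) = 212*(-62) = -13144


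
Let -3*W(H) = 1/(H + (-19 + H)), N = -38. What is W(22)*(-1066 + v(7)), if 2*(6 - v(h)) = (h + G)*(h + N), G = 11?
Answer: 781/75 ≈ 10.413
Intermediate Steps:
W(H) = -1/(3*(-19 + 2*H)) (W(H) = -1/(3*(H + (-19 + H))) = -1/(3*(-19 + 2*H)))
v(h) = 6 - (-38 + h)*(11 + h)/2 (v(h) = 6 - (h + 11)*(h - 38)/2 = 6 - (11 + h)*(-38 + h)/2 = 6 - (-38 + h)*(11 + h)/2)
W(22)*(-1066 + v(7)) = (-1/(-57 + 6*22))*(-1066 + (215 - ½*7² + (27/2)*7)) = (-1/(-57 + 132))*(-1066 + (215 - ½*49 + 189/2)) = (-1/75)*(-1066 + (215 - 49/2 + 189/2)) = (-1*1/75)*(-1066 + 285) = -1/75*(-781) = 781/75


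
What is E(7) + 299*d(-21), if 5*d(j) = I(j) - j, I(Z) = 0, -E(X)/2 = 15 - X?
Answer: 6199/5 ≈ 1239.8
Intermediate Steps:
E(X) = -30 + 2*X (E(X) = -2*(15 - X) = -30 + 2*X)
d(j) = -j/5 (d(j) = (0 - j)/5 = (-j)/5 = -j/5)
E(7) + 299*d(-21) = (-30 + 2*7) + 299*(-⅕*(-21)) = (-30 + 14) + 299*(21/5) = -16 + 6279/5 = 6199/5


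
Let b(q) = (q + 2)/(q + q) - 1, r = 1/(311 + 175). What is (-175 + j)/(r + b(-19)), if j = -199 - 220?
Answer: 1371249/1271 ≈ 1078.9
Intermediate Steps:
r = 1/486 ≈ 0.0020576
j = -419
b(q) = -1 + (2 + q)/(2*q) (b(q) = (2 + q)/((2*q)) - 1 = (2 + q)*(1/(2*q)) - 1 = (2 + q)/(2*q) - 1 = -1 + (2 + q)/(2*q))
(-175 + j)/(r + b(-19)) = (-175 - 419)/(1/486 + (½)*(2 - 1*(-19))/(-19)) = -594/(1/486 + (½)*(-1/19)*(2 + 19)) = -594/(1/486 + (½)*(-1/19)*21) = -594/(1/486 - 21/38) = -594/(-2542/4617) = -594*(-4617/2542) = 1371249/1271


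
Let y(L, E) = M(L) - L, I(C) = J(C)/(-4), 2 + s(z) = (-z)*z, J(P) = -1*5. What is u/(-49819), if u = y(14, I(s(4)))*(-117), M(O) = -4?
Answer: -2106/49819 ≈ -0.042273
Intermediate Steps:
J(P) = -5
s(z) = -2 - z**2 (s(z) = -2 + (-z)*z = -2 - z**2)
I(C) = 5/4 (I(C) = -5/(-4) = -5*(-1/4) = 5/4)
y(L, E) = -4 - L
u = 2106 (u = (-4 - 1*14)*(-117) = (-4 - 14)*(-117) = -18*(-117) = 2106)
u/(-49819) = 2106/(-49819) = 2106*(-1/49819) = -2106/49819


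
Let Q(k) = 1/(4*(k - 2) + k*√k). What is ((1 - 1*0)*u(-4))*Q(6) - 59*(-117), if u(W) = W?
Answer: 34507/5 + 3*√6/5 ≈ 6902.9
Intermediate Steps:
Q(k) = 1/(-8 + k^(3/2) + 4*k) (Q(k) = 1/(4*(-2 + k) + k^(3/2)) = 1/((-8 + 4*k) + k^(3/2)) = 1/(-8 + k^(3/2) + 4*k))
((1 - 1*0)*u(-4))*Q(6) - 59*(-117) = ((1 - 1*0)*(-4))/(-8 + 6^(3/2) + 4*6) - 59*(-117) = ((1 + 0)*(-4))/(-8 + 6*√6 + 24) + 6903 = (1*(-4))/(16 + 6*√6) + 6903 = -4/(16 + 6*√6) + 6903 = 6903 - 4/(16 + 6*√6)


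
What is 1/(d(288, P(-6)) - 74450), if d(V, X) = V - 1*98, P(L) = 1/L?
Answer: -1/74260 ≈ -1.3466e-5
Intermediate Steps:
d(V, X) = -98 + V (d(V, X) = V - 98 = -98 + V)
1/(d(288, P(-6)) - 74450) = 1/((-98 + 288) - 74450) = 1/(190 - 74450) = 1/(-74260) = -1/74260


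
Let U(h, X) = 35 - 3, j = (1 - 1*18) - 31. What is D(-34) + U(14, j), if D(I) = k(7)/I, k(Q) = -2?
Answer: 545/17 ≈ 32.059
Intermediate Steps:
j = -48 (j = (1 - 18) - 31 = -17 - 31 = -48)
U(h, X) = 32
D(I) = -2/I
D(-34) + U(14, j) = -2/(-34) + 32 = -2*(-1/34) + 32 = 1/17 + 32 = 545/17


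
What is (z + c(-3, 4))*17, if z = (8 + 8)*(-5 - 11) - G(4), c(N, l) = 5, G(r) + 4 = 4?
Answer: -4267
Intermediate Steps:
G(r) = 0 (G(r) = -4 + 4 = 0)
z = -256 (z = (8 + 8)*(-5 - 11) - 1*0 = 16*(-16) + 0 = -256 + 0 = -256)
(z + c(-3, 4))*17 = (-256 + 5)*17 = -251*17 = -4267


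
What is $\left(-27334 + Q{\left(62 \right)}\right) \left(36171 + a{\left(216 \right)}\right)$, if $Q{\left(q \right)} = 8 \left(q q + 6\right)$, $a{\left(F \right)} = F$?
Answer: $126117342$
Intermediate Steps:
$Q{\left(q \right)} = 48 + 8 q^{2}$ ($Q{\left(q \right)} = 8 \left(q^{2} + 6\right) = 8 \left(6 + q^{2}\right) = 48 + 8 q^{2}$)
$\left(-27334 + Q{\left(62 \right)}\right) \left(36171 + a{\left(216 \right)}\right) = \left(-27334 + \left(48 + 8 \cdot 62^{2}\right)\right) \left(36171 + 216\right) = \left(-27334 + \left(48 + 8 \cdot 3844\right)\right) 36387 = \left(-27334 + \left(48 + 30752\right)\right) 36387 = \left(-27334 + 30800\right) 36387 = 3466 \cdot 36387 = 126117342$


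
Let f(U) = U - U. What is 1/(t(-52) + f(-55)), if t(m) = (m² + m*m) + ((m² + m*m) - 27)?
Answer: 1/10789 ≈ 9.2687e-5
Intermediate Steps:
f(U) = 0
t(m) = -27 + 4*m² (t(m) = (m² + m²) + ((m² + m²) - 27) = 2*m² + (2*m² - 27) = 2*m² + (-27 + 2*m²) = -27 + 4*m²)
1/(t(-52) + f(-55)) = 1/((-27 + 4*(-52)²) + 0) = 1/((-27 + 4*2704) + 0) = 1/((-27 + 10816) + 0) = 1/(10789 + 0) = 1/10789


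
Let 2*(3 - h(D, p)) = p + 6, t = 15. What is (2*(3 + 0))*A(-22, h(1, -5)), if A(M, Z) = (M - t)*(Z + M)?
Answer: 4329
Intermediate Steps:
h(D, p) = -p/2 (h(D, p) = 3 - (p + 6)/2 = 3 - (6 + p)/2 = 3 + (-3 - p/2) = -p/2)
A(M, Z) = (-15 + M)*(M + Z) (A(M, Z) = (M - 1*15)*(Z + M) = (M - 15)*(M + Z) = (-15 + M)*(M + Z))
(2*(3 + 0))*A(-22, h(1, -5)) = (2*(3 + 0))*((-22)**2 - 15*(-22) - (-15)*(-5)/2 - (-11)*(-5)) = (2*3)*(484 + 330 - 15*5/2 - 22*5/2) = 6*(484 + 330 - 75/2 - 55) = 6*(1443/2) = 4329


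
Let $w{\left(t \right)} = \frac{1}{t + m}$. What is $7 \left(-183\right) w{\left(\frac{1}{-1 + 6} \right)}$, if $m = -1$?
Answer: $\frac{6405}{4} \approx 1601.3$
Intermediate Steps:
$w{\left(t \right)} = \frac{1}{-1 + t}$ ($w{\left(t \right)} = \frac{1}{t - 1} = \frac{1}{-1 + t}$)
$7 \left(-183\right) w{\left(\frac{1}{-1 + 6} \right)} = \frac{7 \left(-183\right)}{-1 + \frac{1}{-1 + 6}} = - \frac{1281}{-1 + \frac{1}{5}} = - \frac{1281}{- \frac{4}{5}} = \left(-1281\right) \left(- \frac{5}{4}\right) = \frac{6405}{4}$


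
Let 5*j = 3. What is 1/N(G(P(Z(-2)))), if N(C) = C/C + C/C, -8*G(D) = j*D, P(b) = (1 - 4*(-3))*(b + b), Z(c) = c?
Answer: ½ ≈ 0.50000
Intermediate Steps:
j = ⅗ (j = (⅕)*3 = ⅗ ≈ 0.60000)
P(b) = 26*b (P(b) = (1 + 12)*(2*b) = 13*(2*b) = 26*b)
G(D) = -3*D/40
N(C) = 2 (N(C) = 1 + 1 = 2)
1/N(G(P(Z(-2)))) = 1/2 = ½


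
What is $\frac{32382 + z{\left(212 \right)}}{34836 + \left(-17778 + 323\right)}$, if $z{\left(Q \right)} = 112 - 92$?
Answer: $\frac{32402}{17381} \approx 1.8642$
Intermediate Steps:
$z{\left(Q \right)} = 20$ ($z{\left(Q \right)} = 112 - 92 = 20$)
$\frac{32382 + z{\left(212 \right)}}{34836 + \left(-17778 + 323\right)} = \frac{32382 + 20}{34836 + \left(-17778 + 323\right)} = \frac{32402}{34836 - 17455} = \frac{32402}{17381}$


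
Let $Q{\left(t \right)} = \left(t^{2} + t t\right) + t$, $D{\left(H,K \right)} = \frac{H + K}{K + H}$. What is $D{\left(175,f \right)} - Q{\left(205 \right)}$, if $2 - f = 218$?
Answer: $-84254$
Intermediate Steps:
$f = -216$ ($f = 2 - 218 = -216$)
$D{\left(H,K \right)} = 1$ ($D{\left(H,K \right)} = \frac{H + K}{H + K} = 1$)
$Q{\left(t \right)} = t + 2 t^{2}$ ($Q{\left(t \right)} = \left(t^{2} + t^{2}\right) + t = 2 t^{2} + t = t + 2 t^{2}$)
$D{\left(175,f \right)} - Q{\left(205 \right)} = 1 - 205 \left(1 + 2 \cdot 205\right) = 1 - 205 \left(1 + 410\right) = 1 - 205 \cdot 411 = 1 - 84255 = -84254$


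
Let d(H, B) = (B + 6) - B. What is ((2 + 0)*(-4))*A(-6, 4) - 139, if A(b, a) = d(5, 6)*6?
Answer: -427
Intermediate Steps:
d(H, B) = 6 (d(H, B) = (6 + B) - B = 6)
A(b, a) = 36 (A(b, a) = 6*6 = 36)
((2 + 0)*(-4))*A(-6, 4) - 139 = ((2 + 0)*(-4))*36 - 139 = (2*(-4))*36 - 139 = -8*36 - 139 = -288 - 139 = -427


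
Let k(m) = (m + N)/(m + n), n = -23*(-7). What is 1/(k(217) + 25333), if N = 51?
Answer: 189/4788071 ≈ 3.9473e-5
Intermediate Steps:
n = 161
k(m) = (51 + m)/(161 + m) (k(m) = (m + 51)/(m + 161) = (51 + m)/(161 + m))
1/(k(217) + 25333) = 1/((51 + 217)/(161 + 217) + 25333) = 1/(268/378 + 25333) = 1/((1/378)*268 + 25333) = 1/(134/189 + 25333) = 1/(4788071/189) = 189/4788071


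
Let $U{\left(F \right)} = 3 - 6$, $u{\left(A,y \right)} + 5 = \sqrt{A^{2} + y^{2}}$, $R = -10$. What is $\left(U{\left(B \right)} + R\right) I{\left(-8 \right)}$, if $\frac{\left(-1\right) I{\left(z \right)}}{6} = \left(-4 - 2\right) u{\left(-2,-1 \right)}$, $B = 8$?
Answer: $2340 - 468 \sqrt{5} \approx 1293.5$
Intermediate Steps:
$u{\left(A,y \right)} = -5 + \sqrt{A^{2} + y^{2}}$
$U{\left(F \right)} = -3$ ($U{\left(F \right)} = 3 - 6 = -3$)
$I{\left(z \right)} = -180 + 36 \sqrt{5}$ ($I{\left(z \right)} = - 6 \left(-4 - 2\right) \left(-5 + \sqrt{\left(-2\right)^{2} + \left(-1\right)^{2}}\right) = - 6 \left(- 6 \left(-5 + \sqrt{4 + 1}\right)\right) = - 6 \left(- 6 \left(-5 + \sqrt{5}\right)\right) = - 6 \left(30 - 6 \sqrt{5}\right) = -180 + 36 \sqrt{5}$)
$\left(U{\left(B \right)} + R\right) I{\left(-8 \right)} = \left(-3 - 10\right) \left(-180 + 36 \sqrt{5}\right) = - 13 \left(-180 + 36 \sqrt{5}\right) = 2340 - 468 \sqrt{5}$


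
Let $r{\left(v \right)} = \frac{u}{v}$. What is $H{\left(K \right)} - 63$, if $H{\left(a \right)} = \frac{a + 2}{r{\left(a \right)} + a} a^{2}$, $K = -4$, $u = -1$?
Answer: $- \frac{817}{15} \approx -54.467$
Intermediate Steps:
$r{\left(v \right)} = - \frac{1}{v}$
$H{\left(a \right)} = \frac{a^{2} \left(2 + a\right)}{a - \frac{1}{a}}$ ($H{\left(a \right)} = \frac{a + 2}{- \frac{1}{a} + a} a^{2} = \frac{2 + a}{a - \frac{1}{a}} a^{2} = \frac{a^{2} \left(2 + a\right)}{a - \frac{1}{a}}$)
$H{\left(K \right)} - 63 = \frac{\left(-4\right)^{3} \left(2 - 4\right)}{-1 + \left(-4\right)^{2}} - 63 = \left(-64\right) \frac{1}{-1 + 16} \left(-2\right) - 63 = \left(-64\right) \frac{1}{15} \left(-2\right) - 63 = \frac{128}{15} - 63 = - \frac{817}{15}$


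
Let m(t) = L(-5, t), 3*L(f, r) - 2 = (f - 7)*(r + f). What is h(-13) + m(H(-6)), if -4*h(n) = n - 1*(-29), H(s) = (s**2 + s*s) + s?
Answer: -742/3 ≈ -247.33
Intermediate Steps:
H(s) = s + 2*s**2 (H(s) = (s**2 + s**2) + s = 2*s**2 + s = s + 2*s**2)
h(n) = -29/4 - n/4 (h(n) = -(n - 1*(-29))/4 = -(n + 29)/4 = -(29 + n)/4 = -29/4 - n/4)
L(f, r) = 2/3 + (-7 + f)*(f + r)/3 (L(f, r) = 2/3 + ((f - 7)*(r + f))/3 = 2/3 + ((-7 + f)*(f + r))/3 = 2/3 + (-7 + f)*(f + r)/3)
m(t) = 62/3 - 4*t (m(t) = 2/3 - 7/3*(-5) - 7*t/3 + (1/3)*(-5)**2 + (1/3)*(-5)*t = 2/3 + 35/3 - 7*t/3 + (1/3)*25 - 5*t/3 = 2/3 + 35/3 - 7*t/3 + 25/3 - 5*t/3 = 62/3 - 4*t)
h(-13) + m(H(-6)) = (-29/4 - 1/4*(-13)) + (62/3 - (-24)*(1 + 2*(-6))) = (-29/4 + 13/4) + (62/3 - (-24)*(1 - 12)) = -4 + (62/3 - (-24)*(-11)) = -4 + (62/3 - 4*66) = -4 + (62/3 - 264) = -4 - 730/3 = -742/3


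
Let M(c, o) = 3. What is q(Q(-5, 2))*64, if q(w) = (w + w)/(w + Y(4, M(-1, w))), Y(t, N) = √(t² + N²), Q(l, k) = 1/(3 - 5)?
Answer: -128/9 ≈ -14.222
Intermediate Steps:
Q(l, k) = -½ (Q(l, k) = 1/(-2) = -½)
Y(t, N) = √(N² + t²)
q(w) = 2*w/(5 + w) (q(w) = (w + w)/(w + √(3² + 4²)) = (2*w)/(w + √(9 + 16)) = (2*w)/(w + √25) = (2*w)/(w + 5) = (2*w)/(5 + w) = 2*w/(5 + w))
q(Q(-5, 2))*64 = (2*(-½)/(5 - ½))*64 = (2*(-½)/(9/2))*64 = (2*(-½)*(2/9))*64 = -2/9*64 = -128/9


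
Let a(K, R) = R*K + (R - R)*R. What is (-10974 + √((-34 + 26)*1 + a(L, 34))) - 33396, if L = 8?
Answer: -44370 + 2*√66 ≈ -44354.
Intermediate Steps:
a(K, R) = K*R (a(K, R) = K*R + 0*R = K*R + 0 = K*R)
(-10974 + √((-34 + 26)*1 + a(L, 34))) - 33396 = (-10974 + √((-34 + 26)*1 + 8*34)) - 33396 = (-10974 + √(-8*1 + 272)) - 33396 = (-10974 + √(-8 + 272)) - 33396 = (-10974 + √264) - 33396 = (-10974 + 2*√66) - 33396 = -44370 + 2*√66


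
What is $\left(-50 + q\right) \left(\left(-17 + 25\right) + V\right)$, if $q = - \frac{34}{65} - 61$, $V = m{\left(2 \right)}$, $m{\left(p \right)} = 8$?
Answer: $- \frac{115984}{65} \approx -1784.4$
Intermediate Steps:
$V = 8$
$q = - \frac{3999}{65}$ ($q = \left(-34\right) \frac{1}{65} - 61 = - \frac{34}{65} - 61 = - \frac{3999}{65} \approx -61.523$)
$\left(-50 + q\right) \left(\left(-17 + 25\right) + V\right) = \left(-50 - \frac{3999}{65}\right) \left(\left(-17 + 25\right) + 8\right) = - \frac{7249 \left(8 + 8\right)}{65} = \left(- \frac{7249}{65}\right) 16 = - \frac{115984}{65}$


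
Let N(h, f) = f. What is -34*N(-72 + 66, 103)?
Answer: -3502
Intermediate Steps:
-34*N(-72 + 66, 103) = -34*103 = -3502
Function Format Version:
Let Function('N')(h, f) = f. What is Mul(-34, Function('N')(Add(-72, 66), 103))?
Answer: -3502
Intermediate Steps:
Mul(-34, Function('N')(Add(-72, 66), 103)) = Mul(-34, 103) = -3502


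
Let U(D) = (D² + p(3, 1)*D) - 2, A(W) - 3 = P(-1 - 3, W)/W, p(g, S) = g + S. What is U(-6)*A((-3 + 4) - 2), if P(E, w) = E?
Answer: 70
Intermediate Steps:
p(g, S) = S + g
A(W) = 3 - 4/W (A(W) = 3 + (-1 - 3)/W = 3 - 4/W)
U(D) = -2 + D² + 4*D (U(D) = (D² + (1 + 3)*D) - 2 = (D² + 4*D) - 2 = -2 + D² + 4*D)
U(-6)*A((-3 + 4) - 2) = (-2 + (-6)² + 4*(-6))*(3 - 4/((-3 + 4) - 2)) = (-2 + 36 - 24)*(3 - 4/(1 - 2)) = 10*(3 - 4/(-1)) = 10*(3 - 4*(-1)) = 10*(3 + 4) = 10*7 = 70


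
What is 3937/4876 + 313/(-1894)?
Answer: 2965245/4617572 ≈ 0.64217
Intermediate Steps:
3937/4876 + 313/(-1894) = 3937*(1/4876) + 313*(-1/1894) = 3937/4876 - 313/1894 = 2965245/4617572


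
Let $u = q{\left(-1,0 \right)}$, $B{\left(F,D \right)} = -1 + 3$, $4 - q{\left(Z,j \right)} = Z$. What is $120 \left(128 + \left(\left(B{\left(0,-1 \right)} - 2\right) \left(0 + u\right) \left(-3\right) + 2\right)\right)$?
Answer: $15600$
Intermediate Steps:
$q{\left(Z,j \right)} = 4 - Z$
$B{\left(F,D \right)} = 2$
$u = 5$ ($u = 4 - -1 = 4 + 1 = 5$)
$120 \left(128 + \left(\left(B{\left(0,-1 \right)} - 2\right) \left(0 + u\right) \left(-3\right) + 2\right)\right) = 120 \left(128 + \left(\left(2 - 2\right) \left(0 + 5\right) \left(-3\right) + 2\right)\right) = 120 \left(128 + \left(0 \cdot 5 \left(-3\right) + 2\right)\right) = 120 \left(128 + \left(0 \left(-3\right) + 2\right)\right) = 120 \left(128 + \left(0 + 2\right)\right) = 120 \left(128 + 2\right) = 120 \cdot 130 = 15600$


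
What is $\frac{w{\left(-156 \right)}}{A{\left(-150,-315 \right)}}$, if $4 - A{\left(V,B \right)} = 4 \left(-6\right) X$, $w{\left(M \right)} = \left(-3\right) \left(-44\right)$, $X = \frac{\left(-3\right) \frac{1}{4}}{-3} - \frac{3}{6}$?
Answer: $-66$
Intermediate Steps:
$X = - \frac{1}{4}$ ($X = \left(-3\right) \frac{1}{4} \left(- \frac{1}{3}\right) - \frac{1}{2} = \left(- \frac{3}{4}\right) \left(- \frac{1}{3}\right) - \frac{1}{2} = \frac{1}{4} - \frac{1}{2} = - \frac{1}{4} \approx -0.25$)
$w{\left(M \right)} = 132$
$A{\left(V,B \right)} = -2$ ($A{\left(V,B \right)} = 4 - 4 \left(-6\right) \left(- \frac{1}{4}\right) = 4 - \left(-24\right) \left(- \frac{1}{4}\right) = 4 - 6 = -2$)
$\frac{w{\left(-156 \right)}}{A{\left(-150,-315 \right)}} = \frac{132}{-2} = 132 \left(- \frac{1}{2}\right) = -66$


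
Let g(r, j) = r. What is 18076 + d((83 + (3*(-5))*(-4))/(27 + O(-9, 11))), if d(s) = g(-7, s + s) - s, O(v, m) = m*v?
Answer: 1301111/72 ≈ 18071.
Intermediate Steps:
d(s) = -7 - s
18076 + d((83 + (3*(-5))*(-4))/(27 + O(-9, 11))) = 18076 + (-7 - (83 + (3*(-5))*(-4))/(27 + 11*(-9))) = 18076 + (-7 - (83 - 15*(-4))/(27 - 99)) = 18076 + (-7 - (83 + 60)/(-72)) = 18076 + (-7 - 143*(-1)/72) = 18076 + (-7 - 1*(-143/72)) = 18076 + (-7 + 143/72) = 18076 - 361/72 = 1301111/72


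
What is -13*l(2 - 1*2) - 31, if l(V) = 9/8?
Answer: -365/8 ≈ -45.625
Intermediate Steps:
l(V) = 9/8 (l(V) = 9*(⅛) = 9/8)
-13*l(2 - 1*2) - 31 = -13*9/8 - 31 = -117/8 - 31 = -365/8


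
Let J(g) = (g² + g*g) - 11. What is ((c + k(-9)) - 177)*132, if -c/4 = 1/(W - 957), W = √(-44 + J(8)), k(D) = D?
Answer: -1405226691/57236 + 33*√73/57236 ≈ -24551.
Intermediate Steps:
J(g) = -11 + 2*g² (J(g) = (g² + g²) - 11 = 2*g² - 11 = -11 + 2*g²)
W = √73 (W = √(-44 + (-11 + 2*8²)) = √(-44 + (-11 + 2*64)) = √(-44 + (-11 + 128)) = √(-44 + 117) = √73 ≈ 8.5440)
c = -4/(-957 + √73) (c = -4/(√73 - 957) = -4/(-957 + √73) ≈ 0.0042174)
((c + k(-9)) - 177)*132 = (((957/228944 + √73/228944) - 9) - 177)*132 = ((-2059539/228944 + √73/228944) - 177)*132 = (-42582627/228944 + √73/228944)*132 = -1405226691/57236 + 33*√73/57236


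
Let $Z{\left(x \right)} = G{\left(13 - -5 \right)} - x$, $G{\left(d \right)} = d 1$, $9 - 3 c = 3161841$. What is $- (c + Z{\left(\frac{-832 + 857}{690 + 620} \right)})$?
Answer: $\frac{276128617}{262} \approx 1.0539 \cdot 10^{6}$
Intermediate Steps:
$c = -1053944$ ($c = 3 - 1053947 = -1053944$)
$G{\left(d \right)} = d$
$Z{\left(x \right)} = 18 - x$ ($Z{\left(x \right)} = \left(13 - -5\right) - x = \left(13 + 5\right) - x = 18 - x$)
$- (c + Z{\left(\frac{-832 + 857}{690 + 620} \right)}) = - (-1053944 + \left(18 - \frac{-832 + 857}{690 + 620}\right)) = - (-1053944 + \left(18 - \frac{25}{1310}\right)) = - (-1053944 + \left(18 - 25 \cdot \frac{1}{1310}\right)) = - (-1053944 + \left(18 - \frac{5}{262}\right)) = - (-1053944 + \frac{4711}{262}) = \left(-1\right) \left(- \frac{276128617}{262}\right) = \frac{276128617}{262}$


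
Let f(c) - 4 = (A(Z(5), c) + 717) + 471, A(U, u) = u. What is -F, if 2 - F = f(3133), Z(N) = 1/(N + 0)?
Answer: 4323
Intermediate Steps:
Z(N) = 1/N
f(c) = 1192 + c (f(c) = 4 + ((c + 717) + 471) = 4 + ((717 + c) + 471) = 4 + (1188 + c) = 1192 + c)
F = -4323 (F = 2 - (1192 + 3133) = 2 - 1*4325 = 2 - 4325 = -4323)
-F = -1*(-4323) = 4323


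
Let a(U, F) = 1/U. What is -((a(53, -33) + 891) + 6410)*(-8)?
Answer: 3095632/53 ≈ 58408.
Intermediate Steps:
-((a(53, -33) + 891) + 6410)*(-8) = -((1/53 + 891) + 6410)*(-8) = -(47224/53 + 6410)*(-8) = -386954*(-8)/53 = -1*(-3095632/53) = 3095632/53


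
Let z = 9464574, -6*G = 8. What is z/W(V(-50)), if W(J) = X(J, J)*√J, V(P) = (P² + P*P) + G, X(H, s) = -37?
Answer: -4732287*√11247/138713 ≈ -3618.0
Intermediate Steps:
G = -4/3 (G = -⅙*8 = -4/3 ≈ -1.3333)
V(P) = -4/3 + 2*P² (V(P) = (P² + P*P) - 4/3 = (P² + P²) - 4/3 = 2*P² - 4/3 = -4/3 + 2*P²)
W(J) = -37*√J
z/W(V(-50)) = 9464574/((-37*√(-4/3 + 2*(-50)²))) = 9464574/((-37*√(-4/3 + 2*2500))) = 9464574/((-37*√(-4/3 + 5000))) = 9464574/((-74*√11247/3)) = 9464574*(-√11247/277426) = -4732287*√11247/138713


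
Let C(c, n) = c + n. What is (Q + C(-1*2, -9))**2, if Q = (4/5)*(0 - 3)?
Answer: 4489/25 ≈ 179.56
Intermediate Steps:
Q = -12/5 (Q = (4*(1/5))*(-3) = (4/5)*(-3) = -12/5 ≈ -2.4000)
(Q + C(-1*2, -9))**2 = (-12/5 + (-1*2 - 9))**2 = (-12/5 + (-2 - 9))**2 = (-12/5 - 11)**2 = (-67/5)**2 = 4489/25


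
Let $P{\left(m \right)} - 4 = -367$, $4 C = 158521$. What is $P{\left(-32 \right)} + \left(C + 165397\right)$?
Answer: $\frac{818657}{4} \approx 2.0466 \cdot 10^{5}$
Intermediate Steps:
$C = \frac{158521}{4}$ ($C = \frac{1}{4} \cdot 158521 = \frac{158521}{4} \approx 39630.0$)
$P{\left(m \right)} = -363$ ($P{\left(m \right)} = 4 - 367 = -363$)
$P{\left(-32 \right)} + \left(C + 165397\right) = -363 + \left(\frac{158521}{4} + 165397\right) = -363 + \frac{820109}{4} = \frac{818657}{4}$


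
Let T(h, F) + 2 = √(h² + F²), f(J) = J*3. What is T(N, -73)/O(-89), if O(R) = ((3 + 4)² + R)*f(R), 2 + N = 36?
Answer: -1/5340 + √6485/10680 ≈ 0.0073529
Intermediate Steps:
N = 34 (N = -2 + 36 = 34)
f(J) = 3*J
T(h, F) = -2 + √(F² + h²) (T(h, F) = -2 + √(h² + F²) = -2 + √(F² + h²))
O(R) = 3*R*(49 + R) (O(R) = ((3 + 4)² + R)*(3*R) = (7² + R)*(3*R) = (49 + R)*(3*R) = 3*R*(49 + R))
T(N, -73)/O(-89) = (-2 + √((-73)² + 34²))/((3*(-89)*(49 - 89))) = (-2 + √(5329 + 1156))/((3*(-89)*(-40))) = (-2 + √6485)/10680 = (-2 + √6485)*(1/10680) = -1/5340 + √6485/10680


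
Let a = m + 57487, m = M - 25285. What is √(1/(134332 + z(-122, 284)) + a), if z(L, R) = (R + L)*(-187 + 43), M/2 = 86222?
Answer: √630406273758335/55502 ≈ 452.38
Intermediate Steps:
M = 172444 (M = 2*86222 = 172444)
m = 147159 (m = 172444 - 25285 = 147159)
z(L, R) = -144*L - 144*R (z(L, R) = (L + R)*(-144) = -144*L - 144*R)
a = 204646 (a = 147159 + 57487 = 204646)
√(1/(134332 + z(-122, 284)) + a) = √(1/(134332 + (-144*(-122) - 144*284)) + 204646) = √(1/(134332 + (17568 - 40896)) + 204646) = √(1/(134332 - 23328) + 204646) = √(1/111004 + 204646) = √(22716524585/111004) = √630406273758335/55502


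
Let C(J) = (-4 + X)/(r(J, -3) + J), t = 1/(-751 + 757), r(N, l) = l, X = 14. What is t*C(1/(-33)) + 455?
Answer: 9089/20 ≈ 454.45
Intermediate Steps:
t = ⅙ (t = 1/6 = ⅙ ≈ 0.16667)
C(J) = 10/(-3 + J) (C(J) = (-4 + 14)/(-3 + J) = 10/(-3 + J))
t*C(1/(-33)) + 455 = (10/(-3 + 1/(-33)))/6 + 455 = (10/(-3 - 1/33))/6 + 455 = (10/(-100/33))/6 + 455 = (10*(-33/100))/6 + 455 = (⅙)*(-33/10) + 455 = -11/20 + 455 = 9089/20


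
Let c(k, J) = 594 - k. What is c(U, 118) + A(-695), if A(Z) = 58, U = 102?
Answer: 550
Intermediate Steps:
c(U, 118) + A(-695) = (594 - 1*102) + 58 = (594 - 102) + 58 = 492 + 58 = 550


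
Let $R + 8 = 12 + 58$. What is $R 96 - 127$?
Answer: $5825$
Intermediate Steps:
$R = 62$ ($R = -8 + \left(12 + 58\right) = -8 + 70 = 62$)
$R 96 - 127 = 62 \cdot 96 - 127 = 5952 - 127 = 5825$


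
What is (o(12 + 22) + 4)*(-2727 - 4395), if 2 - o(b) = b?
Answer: 199416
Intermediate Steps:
o(b) = 2 - b
(o(12 + 22) + 4)*(-2727 - 4395) = ((2 - (12 + 22)) + 4)*(-2727 - 4395) = ((2 - 1*34) + 4)*(-7122) = ((2 - 34) + 4)*(-7122) = (-32 + 4)*(-7122) = -28*(-7122) = 199416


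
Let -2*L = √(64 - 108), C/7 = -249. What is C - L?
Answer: -1743 + I*√11 ≈ -1743.0 + 3.3166*I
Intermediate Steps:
C = -1743 (C = 7*(-249) = -1743)
L = -I*√11 (L = -√(64 - 108)/2 = -I*√11 ≈ -3.3166*I)
C - L = -1743 - (-1)*I*√11 = -1743 + I*√11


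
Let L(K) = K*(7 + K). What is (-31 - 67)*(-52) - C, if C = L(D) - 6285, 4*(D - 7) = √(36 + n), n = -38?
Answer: 90265/8 - 21*I*√2/4 ≈ 11283.0 - 7.4246*I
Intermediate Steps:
D = 7 + I*√2/4 (D = 7 + √(36 - 38)/4 = 7 + √(-2)/4 = 7 + (I*√2)/4 = 7 + I*√2/4 ≈ 7.0 + 0.35355*I)
C = -6285 + (7 + I*√2/4)*(14 + I*√2/4) (C = (7 + I*√2/4)*(7 + (7 + I*√2/4)) - 6285 = (7 + I*√2/4)*(14 + I*√2/4) - 6285 = -6285 + (7 + I*√2/4)*(14 + I*√2/4) ≈ -6187.1 + 7.4246*I)
(-31 - 67)*(-52) - C = (-31 - 67)*(-52) - (-49497/8 + 21*I*√2/4) = -98*(-52) + (49497/8 - 21*I*√2/4) = 5096 + (49497/8 - 21*I*√2/4) = 90265/8 - 21*I*√2/4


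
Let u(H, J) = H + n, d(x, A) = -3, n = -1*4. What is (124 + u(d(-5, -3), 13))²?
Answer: 13689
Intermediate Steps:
n = -4
u(H, J) = -4 + H (u(H, J) = H - 4 = -4 + H)
(124 + u(d(-5, -3), 13))² = (124 + (-4 - 3))² = (124 - 7)² = 117² = 13689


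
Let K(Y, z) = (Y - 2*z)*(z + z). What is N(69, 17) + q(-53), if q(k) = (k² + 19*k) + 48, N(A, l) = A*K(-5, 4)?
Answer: -5326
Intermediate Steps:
K(Y, z) = 2*z*(Y - 2*z) (K(Y, z) = (Y - 2*z)*(2*z) = 2*z*(Y - 2*z))
N(A, l) = -104*A (N(A, l) = A*(2*4*(-5 - 2*4)) = A*(2*4*(-5 - 8)) = A*(2*4*(-13)) = A*(-104) = -104*A)
q(k) = 48 + k² + 19*k
N(69, 17) + q(-53) = -104*69 + (48 + (-53)² + 19*(-53)) = -7176 + (48 + 2809 - 1007) = -7176 + 1850 = -5326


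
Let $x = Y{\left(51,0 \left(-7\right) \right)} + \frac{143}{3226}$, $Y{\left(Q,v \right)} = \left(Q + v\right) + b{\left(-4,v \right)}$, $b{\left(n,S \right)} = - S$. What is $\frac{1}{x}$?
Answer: $\frac{3226}{164669} \approx 0.019591$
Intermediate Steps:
$Y{\left(Q,v \right)} = Q$ ($Y{\left(Q,v \right)} = \left(Q + v\right) - v = Q$)
$x = \frac{164669}{3226}$ ($x = 51 + \frac{143}{3226} = \frac{164669}{3226} \approx 51.044$)
$\frac{1}{x} = \frac{1}{\frac{164669}{3226}} = \frac{3226}{164669}$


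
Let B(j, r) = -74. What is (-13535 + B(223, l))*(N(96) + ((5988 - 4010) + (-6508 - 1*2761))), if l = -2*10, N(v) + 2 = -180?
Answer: 101700057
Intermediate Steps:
N(v) = -182 (N(v) = -2 - 180 = -182)
l = -20
(-13535 + B(223, l))*(N(96) + ((5988 - 4010) + (-6508 - 1*2761))) = (-13535 - 74)*(-182 + ((5988 - 4010) + (-6508 - 1*2761))) = -13609*(-182 + (1978 + (-6508 - 2761))) = -13609*(-182 + (1978 - 9269)) = -13609*(-182 - 7291) = -13609*(-7473) = 101700057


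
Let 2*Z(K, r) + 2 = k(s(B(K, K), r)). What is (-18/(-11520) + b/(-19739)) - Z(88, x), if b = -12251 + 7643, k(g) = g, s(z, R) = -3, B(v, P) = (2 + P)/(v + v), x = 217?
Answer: 34551259/12632960 ≈ 2.7350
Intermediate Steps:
B(v, P) = (2 + P)/(2*v) (B(v, P) = (2 + P)/((2*v)) = (2 + P)*(1/(2*v)) = (2 + P)/(2*v))
Z(K, r) = -5/2 (Z(K, r) = -1 + (1/2)*(-3) = -1 - 3/2 = -5/2)
b = -4608
(-18/(-11520) + b/(-19739)) - Z(88, x) = (-18/(-11520) - 4608/(-19739)) - 1*(-5/2) = (-18*(-1/11520) - 4608*(-1/19739)) + 5/2 = (1/640 + 4608/19739) + 5/2 = 2968859/12632960 + 5/2 = 34551259/12632960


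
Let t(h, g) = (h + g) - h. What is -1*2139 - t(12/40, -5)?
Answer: -2134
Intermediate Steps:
t(h, g) = g (t(h, g) = (g + h) - h = g)
-1*2139 - t(12/40, -5) = -1*2139 - 1*(-5) = -2139 + 5 = -2134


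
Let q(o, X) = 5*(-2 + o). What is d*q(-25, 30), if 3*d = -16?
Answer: 720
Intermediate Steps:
q(o, X) = -10 + 5*o
d = -16/3 (d = (⅓)*(-16) = -16/3 ≈ -5.3333)
d*q(-25, 30) = -16*(-10 + 5*(-25))/3 = -16*(-10 - 125)/3 = -16/3*(-135) = 720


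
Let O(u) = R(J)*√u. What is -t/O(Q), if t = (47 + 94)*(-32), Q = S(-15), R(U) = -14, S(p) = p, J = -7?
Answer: 752*I*√15/35 ≈ 83.214*I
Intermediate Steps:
Q = -15
t = -4512 (t = 141*(-32) = -4512)
O(u) = -14*√u
-t/O(Q) = -(-4512)/((-14*I*√15)) = -(-4512)*I*√15/210 = -(-752)*I*√15/35 = 752*I*√15/35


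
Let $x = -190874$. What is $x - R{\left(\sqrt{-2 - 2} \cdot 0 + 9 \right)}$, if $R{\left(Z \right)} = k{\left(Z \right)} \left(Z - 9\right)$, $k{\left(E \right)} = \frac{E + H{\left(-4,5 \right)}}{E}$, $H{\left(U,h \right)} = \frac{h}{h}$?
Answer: $-190874$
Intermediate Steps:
$H{\left(U,h \right)} = 1$
$k{\left(E \right)} = \frac{1 + E}{E}$ ($k{\left(E \right)} = \frac{E + 1}{E} = \frac{1 + E}{E}$)
$R{\left(Z \right)} = \frac{\left(1 + Z\right) \left(-9 + Z\right)}{Z}$ ($R{\left(Z \right)} = \frac{1 + Z}{Z} \left(Z - 9\right) = \frac{1 + Z}{Z} \left(-9 + Z\right) = \frac{\left(1 + Z\right) \left(-9 + Z\right)}{Z}$)
$x - R{\left(\sqrt{-2 - 2} \cdot 0 + 9 \right)} = -190874 - \left(-8 + \left(\sqrt{-2 - 2} \cdot 0 + 9\right) - \frac{9}{\sqrt{-2 - 2} \cdot 0 + 9}\right) = -190874 - \left(-8 + \left(\sqrt{-4} \cdot 0 + 9\right) - \frac{9}{\sqrt{-4} \cdot 0 + 9}\right) = -190874 - \left(-8 + \left(2 i 0 + 9\right) - \frac{9}{2 i 0 + 9}\right) = -190874 - \left(-8 + \left(0 + 9\right) - \frac{9}{0 + 9}\right) = -190874 - \left(-8 + 9 - \frac{9}{9}\right) = -190874 - \left(-8 + 9 - 1\right) = -190874 - 0 = -190874 + 0 = -190874$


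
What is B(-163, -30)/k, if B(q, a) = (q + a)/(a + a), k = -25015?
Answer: -193/1500900 ≈ -0.00012859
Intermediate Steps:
B(q, a) = (a + q)/(2*a) (B(q, a) = (a + q)/((2*a)) = (a + q)*(1/(2*a)) = (a + q)/(2*a))
B(-163, -30)/k = ((½)*(-30 - 163)/(-30))/(-25015) = ((½)*(-1/30)*(-193))*(-1/25015) = (193/60)*(-1/25015) = -193/1500900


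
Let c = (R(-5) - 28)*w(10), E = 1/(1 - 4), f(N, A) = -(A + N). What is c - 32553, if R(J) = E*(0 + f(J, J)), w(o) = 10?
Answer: -98599/3 ≈ -32866.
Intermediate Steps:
f(N, A) = -A - N
E = -⅓ (E = 1/(-3) = -⅓ ≈ -0.33333)
R(J) = 2*J/3 (R(J) = -(0 + (-J - J))/3 = -(0 - 2*J)/3 = -(-2)*J/3 = 2*J/3)
c = -940/3 (c = ((⅔)*(-5) - 28)*10 = (-10/3 - 28)*10 = -94/3*10 = -940/3 ≈ -313.33)
c - 32553 = -940/3 - 32553 = -98599/3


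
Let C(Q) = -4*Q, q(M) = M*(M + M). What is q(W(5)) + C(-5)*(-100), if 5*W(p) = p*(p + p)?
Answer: -1800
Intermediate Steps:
W(p) = 2*p²/5 (W(p) = (p*(p + p))/5 = (p*(2*p))/5 = (2*p²)/5 = 2*p²/5)
q(M) = 2*M² (q(M) = M*(2*M) = 2*M²)
q(W(5)) + C(-5)*(-100) = 2*((⅖)*5²)² - 4*(-5)*(-100) = 2*((⅖)*25)² + 20*(-100) = 2*10² - 2000 = 2*100 - 2000 = 200 - 2000 = -1800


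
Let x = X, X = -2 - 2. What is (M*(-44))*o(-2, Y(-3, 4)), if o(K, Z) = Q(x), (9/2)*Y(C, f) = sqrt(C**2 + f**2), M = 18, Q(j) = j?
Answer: 3168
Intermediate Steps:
X = -4
x = -4
Y(C, f) = 2*sqrt(C**2 + f**2)/9
o(K, Z) = -4
(M*(-44))*o(-2, Y(-3, 4)) = (18*(-44))*(-4) = -792*(-4) = 3168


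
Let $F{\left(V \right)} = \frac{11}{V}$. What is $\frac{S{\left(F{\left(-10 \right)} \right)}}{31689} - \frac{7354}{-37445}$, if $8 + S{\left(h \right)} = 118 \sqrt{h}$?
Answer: $\frac{232741346}{1186594605} + \frac{59 i \sqrt{110}}{158445} \approx 0.19614 + 0.0039054 i$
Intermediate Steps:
$S{\left(h \right)} = -8 + 118 \sqrt{h}$
$\frac{S{\left(F{\left(-10 \right)} \right)}}{31689} - \frac{7354}{-37445} = \frac{-8 + 118 \sqrt{\frac{11}{-10}}}{31689} - \frac{7354}{-37445} = \left(-8 + 118 \sqrt{11 \left(- \frac{1}{10}\right)}\right) \frac{1}{31689} - - \frac{7354}{37445} = \left(-8 + 118 \sqrt{- \frac{11}{10}}\right) \frac{1}{31689} + \frac{7354}{37445} = \left(-8 + 118 \frac{i \sqrt{110}}{10}\right) \frac{1}{31689} + \frac{7354}{37445} = \left(-8 + \frac{59 i \sqrt{110}}{5}\right) \frac{1}{31689} + \frac{7354}{37445} = \left(- \frac{8}{31689} + \frac{59 i \sqrt{110}}{158445}\right) + \frac{7354}{37445} = \frac{232741346}{1186594605} + \frac{59 i \sqrt{110}}{158445}$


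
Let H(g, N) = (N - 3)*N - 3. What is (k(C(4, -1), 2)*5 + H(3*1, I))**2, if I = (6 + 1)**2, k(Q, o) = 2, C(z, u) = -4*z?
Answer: 5112121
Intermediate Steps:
I = 49 (I = 7**2 = 49)
H(g, N) = -3 + N*(-3 + N) (H(g, N) = (-3 + N)*N - 3 = N*(-3 + N) - 3 = -3 + N*(-3 + N))
(k(C(4, -1), 2)*5 + H(3*1, I))**2 = (2*5 + (-3 + 49**2 - 3*49))**2 = (10 + (-3 + 2401 - 147))**2 = (10 + 2251)**2 = 2261**2 = 5112121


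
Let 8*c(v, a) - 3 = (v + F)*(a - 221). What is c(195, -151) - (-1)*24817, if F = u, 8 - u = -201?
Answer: 48251/8 ≈ 6031.4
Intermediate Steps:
u = 209 (u = 8 - 1*(-201) = 8 + 201 = 209)
F = 209
c(v, a) = 3/8 + (-221 + a)*(209 + v)/8 (c(v, a) = 3/8 + ((v + 209)*(a - 221))/8 = 3/8 + ((209 + v)*(-221 + a))/8 = 3/8 + ((-221 + a)*(209 + v))/8 = 3/8 + (-221 + a)*(209 + v)/8)
c(195, -151) - (-1)*24817 = (-23093/4 - 221/8*195 + (209/8)*(-151) + (1/8)*(-151)*195) - (-1)*24817 = (-23093/4 - 43095/8 - 31559/8 - 29445/8) - 1*(-24817) = -150285/8 + 24817 = 48251/8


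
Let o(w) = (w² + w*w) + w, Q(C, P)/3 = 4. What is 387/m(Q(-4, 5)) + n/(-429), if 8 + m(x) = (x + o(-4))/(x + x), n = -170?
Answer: -494839/8151 ≈ -60.709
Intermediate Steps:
Q(C, P) = 12 (Q(C, P) = 3*4 = 12)
o(w) = w + 2*w² (o(w) = (w² + w²) + w = 2*w² + w = w + 2*w²)
m(x) = -8 + (28 + x)/(2*x) (m(x) = -8 + (x - 4*(1 + 2*(-4)))/(x + x) = -8 + (x - 4*(1 - 8))/((2*x)) = -8 + (x - 4*(-7))*(1/(2*x)) = -8 + (x + 28)*(1/(2*x)) = -8 + (28 + x)*(1/(2*x)) = -8 + (28 + x)/(2*x))
387/m(Q(-4, 5)) + n/(-429) = 387/(-15/2 + 14/12) - 170/(-429) = 387/(-15/2 + 14*(1/12)) - 170*(-1/429) = 387/(-15/2 + 7/6) + 170/429 = 387/(-19/3) + 170/429 = 387*(-3/19) + 170/429 = -1161/19 + 170/429 = -494839/8151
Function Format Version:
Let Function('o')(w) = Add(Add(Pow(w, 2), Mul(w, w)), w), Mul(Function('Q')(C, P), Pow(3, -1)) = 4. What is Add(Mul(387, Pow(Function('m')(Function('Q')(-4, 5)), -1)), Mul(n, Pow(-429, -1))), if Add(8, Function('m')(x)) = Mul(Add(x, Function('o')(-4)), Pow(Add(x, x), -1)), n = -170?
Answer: Rational(-494839, 8151) ≈ -60.709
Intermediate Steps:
Function('Q')(C, P) = 12 (Function('Q')(C, P) = Mul(3, 4) = 12)
Function('o')(w) = Add(w, Mul(2, Pow(w, 2))) (Function('o')(w) = Add(Add(Pow(w, 2), Pow(w, 2)), w) = Add(Mul(2, Pow(w, 2)), w) = Add(w, Mul(2, Pow(w, 2))))
Function('m')(x) = Add(-8, Mul(Rational(1, 2), Pow(x, -1), Add(28, x))) (Function('m')(x) = Add(-8, Mul(Add(x, Mul(-4, Add(1, Mul(2, -4)))), Pow(Add(x, x), -1))) = Add(-8, Mul(Add(x, Mul(-4, Add(1, -8))), Pow(Mul(2, x), -1))) = Add(-8, Mul(Add(x, Mul(-4, -7)), Mul(Rational(1, 2), Pow(x, -1)))) = Add(-8, Mul(Add(x, 28), Mul(Rational(1, 2), Pow(x, -1)))) = Add(-8, Mul(Add(28, x), Mul(Rational(1, 2), Pow(x, -1)))) = Add(-8, Mul(Rational(1, 2), Pow(x, -1), Add(28, x))))
Add(Mul(387, Pow(Function('m')(Function('Q')(-4, 5)), -1)), Mul(n, Pow(-429, -1))) = Add(Mul(387, Pow(Add(Rational(-15, 2), Mul(14, Pow(12, -1))), -1)), Mul(-170, Pow(-429, -1))) = Add(Mul(387, Pow(Add(Rational(-15, 2), Mul(14, Rational(1, 12))), -1)), Mul(-170, Rational(-1, 429))) = Add(Mul(387, Pow(Add(Rational(-15, 2), Rational(7, 6)), -1)), Rational(170, 429)) = Add(Mul(387, Pow(Rational(-19, 3), -1)), Rational(170, 429)) = Add(Mul(387, Rational(-3, 19)), Rational(170, 429)) = Add(Rational(-1161, 19), Rational(170, 429)) = Rational(-494839, 8151)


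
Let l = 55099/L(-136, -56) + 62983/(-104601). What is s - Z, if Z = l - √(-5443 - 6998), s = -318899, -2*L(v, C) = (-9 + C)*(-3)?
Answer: -2164368661874/6799065 + I*√12441 ≈ -3.1833e+5 + 111.54*I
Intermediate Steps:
L(v, C) = -27/2 + 3*C/2 (L(v, C) = -(-9 + C)*(-3)/2 = -(27 - 3*C)/2 = -27/2 + 3*C/2)
l = -3846367561/6799065 (l = 55099/(-27/2 + (3/2)*(-56)) + 62983/(-104601) = 55099/(-27/2 - 84) + 62983*(-1/104601) = 55099/(-195/2) - 62983/104601 = 55099*(-2/195) - 62983/104601 = -110198/195 - 62983/104601 = -3846367561/6799065 ≈ -565.72)
Z = -3846367561/6799065 - I*√12441 (Z = -3846367561/6799065 - √(-5443 - 6998) = -3846367561/6799065 - √(-12441) = -3846367561/6799065 - I*√12441 ≈ -565.72 - 111.54*I)
s - Z = -318899 - (-3846367561/6799065 - I*√12441) = -318899 + (3846367561/6799065 + I*√12441) = -2164368661874/6799065 + I*√12441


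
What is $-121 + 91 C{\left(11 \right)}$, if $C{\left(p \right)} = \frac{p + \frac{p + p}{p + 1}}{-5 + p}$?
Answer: $\frac{2651}{36} \approx 73.639$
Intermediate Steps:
$C{\left(p \right)} = \frac{p + \frac{2 p}{1 + p}}{-5 + p}$
$-121 + 91 C{\left(11 \right)} = -121 + 91 \frac{11 \left(3 + 11\right)}{-5 + 11^{2} - 44} = -121 + 91 \cdot 11 \frac{1}{-5 + 121 - 44} \cdot 14 = -121 + 91 \cdot 11 \cdot \frac{1}{72} \cdot 14 = -121 + 91 \cdot \frac{77}{36} = -121 + \frac{7007}{36} = \frac{2651}{36}$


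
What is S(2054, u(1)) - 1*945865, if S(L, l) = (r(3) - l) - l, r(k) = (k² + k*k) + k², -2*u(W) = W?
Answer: -945837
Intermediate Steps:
u(W) = -W/2
r(k) = 3*k² (r(k) = (k² + k²) + k² = 2*k² + k² = 3*k²)
S(L, l) = 27 - 2*l (S(L, l) = (3*3² - l) - l = (3*9 - l) - l = (27 - l) - l = 27 - 2*l)
S(2054, u(1)) - 1*945865 = (27 - (-1)) - 1*945865 = (27 - 2*(-½)) - 945865 = (27 + 1) - 945865 = 28 - 945865 = -945837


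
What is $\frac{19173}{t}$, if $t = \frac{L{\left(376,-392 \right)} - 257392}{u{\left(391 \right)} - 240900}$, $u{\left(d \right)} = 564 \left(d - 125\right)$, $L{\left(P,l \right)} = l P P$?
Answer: $\frac{145197129}{4639732} \approx 31.294$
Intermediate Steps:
$L{\left(P,l \right)} = l P^{2}$ ($L{\left(P,l \right)} = P l P = l P^{2}$)
$u{\left(d \right)} = -70500 + 564 d$ ($u{\left(d \right)} = 564 \left(-125 + d\right) = -70500 + 564 d$)
$t = \frac{4639732}{7573}$ ($t = \frac{- 392 \cdot 376^{2} - 257392}{\left(-70500 + 564 \cdot 391\right) - 240900} = \frac{\left(-392\right) 141376 - 257392}{\left(-70500 + 220524\right) - 240900} = \frac{-55419392 - 257392}{150024 - 240900} = - \frac{55676784}{-90876} = \left(-55676784\right) \left(- \frac{1}{90876}\right) = \frac{4639732}{7573} \approx 612.67$)
$\frac{19173}{t} = \frac{19173}{\frac{4639732}{7573}} = 19173 \cdot \frac{7573}{4639732} = \frac{145197129}{4639732}$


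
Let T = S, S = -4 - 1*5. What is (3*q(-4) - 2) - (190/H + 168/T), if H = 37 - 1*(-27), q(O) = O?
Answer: 163/96 ≈ 1.6979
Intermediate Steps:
H = 64 (H = 37 + 27 = 64)
S = -9 (S = -4 - 5 = -9)
T = -9
(3*q(-4) - 2) - (190/H + 168/T) = (3*(-4) - 2) - (190/64 + 168/(-9)) = (-12 - 2) - (190*(1/64) + 168*(-1/9)) = -14 - (95/32 - 56/3) = -14 - 1*(-1507/96) = -14 + 1507/96 = 163/96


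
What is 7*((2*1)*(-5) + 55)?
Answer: 315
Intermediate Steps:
7*((2*1)*(-5) + 55) = 7*(2*(-5) + 55) = 7*(-10 + 55) = 7*45 = 315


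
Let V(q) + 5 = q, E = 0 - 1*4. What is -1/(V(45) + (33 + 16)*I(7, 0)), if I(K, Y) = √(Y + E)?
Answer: -10/2801 + 49*I/5602 ≈ -0.0035702 + 0.0087469*I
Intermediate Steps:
E = -4 (E = 0 - 4 = -4)
V(q) = -5 + q
I(K, Y) = √(-4 + Y) (I(K, Y) = √(Y - 4) = √(-4 + Y))
-1/(V(45) + (33 + 16)*I(7, 0)) = -1/((-5 + 45) + (33 + 16)*√(-4 + 0)) = -1/(40 + 49*√(-4)) = -1/(40 + 49*(2*I)) = -1/(40 + 98*I) = -(40 - 98*I)/11204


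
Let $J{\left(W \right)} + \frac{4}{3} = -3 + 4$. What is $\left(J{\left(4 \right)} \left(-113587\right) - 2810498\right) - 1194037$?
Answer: $- \frac{11900018}{3} \approx -3.9667 \cdot 10^{6}$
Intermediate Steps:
$J{\left(W \right)} = - \frac{1}{3}$ ($J{\left(W \right)} = - \frac{4}{3} + \left(-3 + 4\right) = - \frac{4}{3} + 1 = - \frac{1}{3}$)
$\left(J{\left(4 \right)} \left(-113587\right) - 2810498\right) - 1194037 = \left(\left(- \frac{1}{3}\right) \left(-113587\right) - 2810498\right) - 1194037 = \left(\frac{113587}{3} - 2810498\right) - 1194037 = - \frac{8317907}{3} - 1194037 = - \frac{11900018}{3}$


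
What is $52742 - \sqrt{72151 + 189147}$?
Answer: $52742 - \sqrt{261298} \approx 52231.0$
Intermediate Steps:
$52742 - \sqrt{72151 + 189147} = 52742 - \sqrt{261298}$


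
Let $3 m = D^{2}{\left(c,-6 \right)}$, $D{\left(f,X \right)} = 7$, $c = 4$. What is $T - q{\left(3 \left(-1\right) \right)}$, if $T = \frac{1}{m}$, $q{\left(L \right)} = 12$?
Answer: $- \frac{585}{49} \approx -11.939$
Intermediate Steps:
$m = \frac{49}{3}$ ($m = \frac{7^{2}}{3} = \frac{1}{3} \cdot 49 = \frac{49}{3} \approx 16.333$)
$T = \frac{3}{49}$ ($T = \frac{1}{\frac{49}{3}} = \frac{3}{49} \approx 0.061224$)
$T - q{\left(3 \left(-1\right) \right)} = \frac{3}{49} - 12 = - \frac{585}{49}$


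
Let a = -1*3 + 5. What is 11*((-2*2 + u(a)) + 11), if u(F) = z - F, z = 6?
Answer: 121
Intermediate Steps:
a = 2 (a = -3 + 5 = 2)
u(F) = 6 - F
11*((-2*2 + u(a)) + 11) = 11*((-2*2 + (6 - 1*2)) + 11) = 11*((-4 + (6 - 2)) + 11) = 11*((-4 + 4) + 11) = 11*(0 + 11) = 11*11 = 121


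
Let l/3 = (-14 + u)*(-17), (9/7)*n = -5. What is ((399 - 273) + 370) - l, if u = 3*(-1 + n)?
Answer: -966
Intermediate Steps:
n = -35/9 (n = (7/9)*(-5) = -35/9 ≈ -3.8889)
u = -44/3 (u = 3*(-1 - 35/9) = 3*(-44/9) = -44/3 ≈ -14.667)
l = 1462 (l = 3*((-14 - 44/3)*(-17)) = 3*(-86/3*(-17)) = 3*(1462/3) = 1462)
((399 - 273) + 370) - l = ((399 - 273) + 370) - 1*1462 = (126 + 370) - 1462 = 496 - 1462 = -966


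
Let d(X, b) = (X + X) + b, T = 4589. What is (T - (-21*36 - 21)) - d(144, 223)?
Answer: 4855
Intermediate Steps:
d(X, b) = b + 2*X (d(X, b) = 2*X + b = b + 2*X)
(T - (-21*36 - 21)) - d(144, 223) = (4589 - (-21*36 - 21)) - (223 + 2*144) = (4589 - (-756 - 21)) - (223 + 288) = (4589 - 1*(-777)) - 1*511 = (4589 + 777) - 511 = 5366 - 511 = 4855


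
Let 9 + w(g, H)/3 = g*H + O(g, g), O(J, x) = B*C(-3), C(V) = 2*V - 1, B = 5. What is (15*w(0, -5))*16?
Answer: -31680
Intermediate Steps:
C(V) = -1 + 2*V
O(J, x) = -35 (O(J, x) = 5*(-1 + 2*(-3)) = 5*(-1 - 6) = 5*(-7) = -35)
w(g, H) = -132 + 3*H*g (w(g, H) = -27 + 3*(g*H - 35) = -27 + 3*(H*g - 35) = -27 + 3*(-35 + H*g) = -27 + (-105 + 3*H*g) = -132 + 3*H*g)
(15*w(0, -5))*16 = (15*(-132 + 3*(-5)*0))*16 = (15*(-132 + 0))*16 = (15*(-132))*16 = -1980*16 = -31680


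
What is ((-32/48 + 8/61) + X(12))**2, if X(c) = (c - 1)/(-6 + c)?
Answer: 225625/133956 ≈ 1.6843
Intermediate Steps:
X(c) = (-1 + c)/(-6 + c)
((-32/48 + 8/61) + X(12))**2 = ((-32/48 + 8/61) + (-1 + 12)/(-6 + 12))**2 = ((-32*1/48 + 8*(1/61)) + 11/6)**2 = ((-2/3 + 8/61) + (1/6)*11)**2 = (-98/183 + 11/6)**2 = (475/366)**2 = 225625/133956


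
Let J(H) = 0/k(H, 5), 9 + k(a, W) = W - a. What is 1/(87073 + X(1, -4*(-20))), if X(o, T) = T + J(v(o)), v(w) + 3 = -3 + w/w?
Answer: 1/87153 ≈ 1.1474e-5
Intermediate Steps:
k(a, W) = -9 + W - a (k(a, W) = -9 + (W - a) = -9 + W - a)
v(w) = -5 (v(w) = -3 + (-3 + w/w) = -3 + (-3 + 1) = -3 - 2 = -5)
J(H) = 0 (J(H) = 0/(-9 + 5 - H) = 0/(-4 - H) = 0)
X(o, T) = T (X(o, T) = T + 0 = T)
1/(87073 + X(1, -4*(-20))) = 1/(87073 - 4*(-20)) = 1/(87073 + 80) = 1/87153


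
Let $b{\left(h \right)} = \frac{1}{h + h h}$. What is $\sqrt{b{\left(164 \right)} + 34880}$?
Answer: $\frac{\sqrt{6385164198765}}{13530} \approx 186.76$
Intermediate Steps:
$b{\left(h \right)} = \frac{1}{h + h^{2}}$
$\sqrt{b{\left(164 \right)} + 34880} = \sqrt{\frac{1}{164 \left(1 + 164\right)} + 34880} = \sqrt{\frac{1}{164 \cdot 165} + 34880} = \sqrt{\frac{1}{164} \cdot \frac{1}{165} + 34880} = \sqrt{\frac{1}{27060} + 34880} = \sqrt{\frac{943852801}{27060}} = \frac{\sqrt{6385164198765}}{13530}$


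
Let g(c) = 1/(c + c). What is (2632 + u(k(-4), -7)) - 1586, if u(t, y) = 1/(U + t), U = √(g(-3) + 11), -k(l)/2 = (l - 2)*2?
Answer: 3547130/3391 - √390/3391 ≈ 1046.0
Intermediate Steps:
k(l) = 8 - 4*l (k(l) = -2*(l - 2)*2 = -2*(-2 + l)*2 = -2*(-4 + 2*l) = 8 - 4*l)
g(c) = 1/(2*c)
U = √390/6 (U = √((½)/(-3) + 11) = √((½)*(-⅓) + 11) = √(-⅙ + 11) = √(65/6) = √390/6 ≈ 3.2914)
u(t, y) = 1/(t + √390/6) (u(t, y) = 1/(√390/6 + t) = 1/(t + √390/6))
(2632 + u(k(-4), -7)) - 1586 = (2632 + 6/(√390 + 6*(8 - 4*(-4)))) - 1586 = (2632 + 6/(√390 + 6*(8 + 16))) - 1586 = (2632 + 6/(√390 + 6*24)) - 1586 = (2632 + 6/(√390 + 144)) - 1586 = (2632 + 6/(144 + √390)) - 1586 = 1046 + 6/(144 + √390)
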